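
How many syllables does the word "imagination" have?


Word: "imagination"
Syllable breakdown: i | mag | i | na | tion
Counting: 5 parts
= 5 syllables


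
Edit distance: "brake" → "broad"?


Word 1: "brake" (length 5)
Word 2: "broad" (length 5)
One optimal edit sequence (insert/delete/substitute each cost 1):
  1. keep 'b'
  2. keep 'r'
  3. substitute 'a' -> 'o'  (+1)
  4. substitute 'k' -> 'a'  (+1)
  5. substitute 'e' -> 'd'  (+1)
Total edit operations: 3
Edit distance = 3


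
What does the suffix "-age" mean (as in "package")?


Suffix: -age
Example: package = pack + -age
Meaning = result / collection


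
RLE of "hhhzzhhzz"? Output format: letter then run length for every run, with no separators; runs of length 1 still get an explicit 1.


String: "hhhzzhhzz"
Scanning for consecutive runs:
  'h' x 3
  'z' x 2
  'h' x 2
  'z' x 2
RLE = "h3z2h2z2"


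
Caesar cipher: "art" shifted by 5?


Word: "art"
Shift: 5
Each letter → (letter + shift) mod 26:
  'a' (0) + 5 = 5 → 'f'
  'r' (17) + 5 = 22 → 'w'
  't' (19) + 5 = 24 → 'y'
Result = "fwy"


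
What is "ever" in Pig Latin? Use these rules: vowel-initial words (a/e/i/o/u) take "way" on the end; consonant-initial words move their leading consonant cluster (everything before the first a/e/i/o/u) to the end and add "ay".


Word: "ever"
Starts with vowel → add 'way'
Pig Latin = "everway"


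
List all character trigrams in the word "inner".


Word: "inner" (length 5)
Number of trigrams = 5 - 3 + 1 = 3
  Position 0: "inn"
  Position 1: "nne"
  Position 2: "ner"
Trigrams = "inn", "nne", "ner"


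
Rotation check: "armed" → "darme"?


Word: "armed", Candidate: "darme"
Method: check if candidate is substring of word+word
"armedarmed" contains "darme"? Yes
Is rotation = Yes


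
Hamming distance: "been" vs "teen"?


Comparing character by character (same length = 4):
  Pos 0: 'b' vs 't' !=
  Pos 1: 'e' vs 'e' =
  Pos 2: 'e' vs 'e' =
  Pos 3: 'n' vs 'n' =
Hamming distance = 1


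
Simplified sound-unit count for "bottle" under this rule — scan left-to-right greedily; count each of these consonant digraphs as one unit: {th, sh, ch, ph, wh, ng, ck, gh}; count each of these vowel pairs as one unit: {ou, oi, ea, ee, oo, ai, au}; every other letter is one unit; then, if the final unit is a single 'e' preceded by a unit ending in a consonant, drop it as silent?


Word: "bottle" (6 letters)
Left-to-right scan:
  [1] 'b' (letter)
  [2] 'o' (letter)
  [3] 't' (letter)
  [4] 't' (letter)
  [5] 'l' (letter)
  [6] 'e' (letter)
Units from scan: 6
Final unit is 'e' after a consonant -> drop as silent (-1)
Sound units = 5 units


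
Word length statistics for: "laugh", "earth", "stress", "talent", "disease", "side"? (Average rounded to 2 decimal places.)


Lengths: "laugh"=5, "earth"=5, "stress"=6, "talent"=6, "disease"=7, "side"=4
Sum = 33, Count = 6
Average = 33/6 = 5.50
= avg=5.50, min=4, max=7


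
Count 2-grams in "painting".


Word: "painting" (length 8)
Number of 2-grams = length - 2 + 1 = 8 - 2 + 1
= 7


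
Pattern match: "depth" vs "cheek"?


Pattern of "depth": [0, 1, 2, 3, 4]
Pattern of "cheek": [0, 1, 2, 2, 3]
Patterns do not match
Same pattern = No


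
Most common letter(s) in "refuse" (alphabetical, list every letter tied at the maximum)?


Word: "refuse"
Letter counts:
  'e': 2
  'f': 1
  'r': 1
  's': 1
  'u': 1
Maximum count = 2
Most frequent = 'e' (2 times each)


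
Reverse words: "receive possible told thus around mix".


Original: "receive possible told thus around mix"
Words (1..n): receive | possible | told | thus | around | mix
Reversed (n..1): mix | around | thus | told | possible | receive
Result = "mix around thus told possible receive"


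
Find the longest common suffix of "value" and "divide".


Word 1: "value"
Word 2: "divide"
Comparing from end:
  Pos -1: 'e' == 'e'
  Pos -2: 'u' != 'd' (stop)
LCS = "e" (length 1)


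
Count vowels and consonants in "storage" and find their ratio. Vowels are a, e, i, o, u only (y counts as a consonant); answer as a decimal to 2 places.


Word: "storage"
Vowels (a,e,i,o,u): 3
Consonants: 4
Ratio = 3/4
= 0.75


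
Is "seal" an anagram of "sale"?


Word 1: "sale" → sorted: aels
Word 2: "seal" → sorted: aels
Same letters? aels == aels
Anagram = Yes


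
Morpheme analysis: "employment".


Word: "employment"
Morphemes: employ | -ment
Each morpheme carries meaning
= 2 morphemes


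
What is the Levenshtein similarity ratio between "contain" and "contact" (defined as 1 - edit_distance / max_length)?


Word 1: "contain" (length 7)
Word 2: "contact" (length 7)
One optimal edit sequence:
  1. keep 'c'
  2. keep 'o'
  3. keep 'n'
  4. keep 't'
  5. keep 'a'
  6. substitute 'i' -> 'c'  (+1)
  7. substitute 'n' -> 't'  (+1)
Edit distance = 2
Max length = max(7, 7) = 7
Similarity = 1 - 2/7
= 0.7143


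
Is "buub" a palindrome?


Word: "buub"
Reversed: "buub"
Forward == Backward? buub == buub
Palindrome = Yes


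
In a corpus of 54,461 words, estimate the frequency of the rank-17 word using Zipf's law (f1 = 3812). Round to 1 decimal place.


Zipf's law: f(r) = f(1) / r
f(1) = 3812
f(17) = 3812 / 17
= 224.2 occurrences


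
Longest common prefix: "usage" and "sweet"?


Word 1: "usage"
Word 2: "sweet"
Comparing from start:
  Pos 0: 'u' != 's' (stop)
LCP = "" (length 0)


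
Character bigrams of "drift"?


Word: "drift" (length 5)
Number of bigrams = 5 - 2 + 1 = 4
  Position 0: "dr"
  Position 1: "ri"
  Position 2: "if"
  Position 3: "ft"
Bigrams = "dr", "ri", "if", "ft"


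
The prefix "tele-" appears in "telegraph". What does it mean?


Prefix: tele-
As in: telegraph -> tele- + graph
Meaning = distant


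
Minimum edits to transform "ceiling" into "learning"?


Word 1: "ceiling" (length 7)
Word 2: "learning" (length 8)
One optimal edit sequence (insert/delete/substitute each cost 1):
  1. substitute 'c' -> 'l'  (+1)
  2. keep 'e'
  3. insert 'a'  (+1)
  4. substitute 'i' -> 'r'  (+1)
  5. substitute 'l' -> 'n'  (+1)
  6. keep 'i'
  7. keep 'n'
  8. keep 'g'
Total edit operations: 4
Edit distance = 4


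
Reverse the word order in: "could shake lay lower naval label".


Original: "could shake lay lower naval label"
Words (1..n): could | shake | lay | lower | naval | label
Reversed (n..1): label | naval | lower | lay | shake | could
Result = "label naval lower lay shake could"


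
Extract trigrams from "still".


Word: "still" (length 5)
Number of trigrams = 5 - 3 + 1 = 3
  Position 0: "sti"
  Position 1: "til"
  Position 2: "ill"
Trigrams = "sti", "til", "ill"


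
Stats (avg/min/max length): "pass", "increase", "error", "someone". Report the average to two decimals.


Lengths: "pass"=4, "increase"=8, "error"=5, "someone"=7
Sum = 24, Count = 4
Average = 24/4 = 6.00
= avg=6.00, min=4, max=8


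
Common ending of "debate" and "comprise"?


Word 1: "debate"
Word 2: "comprise"
Comparing from end:
  Pos -1: 'e' == 'e'
  Pos -2: 't' != 's' (stop)
LCS = "e" (length 1)


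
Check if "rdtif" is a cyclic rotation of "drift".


Word: "drift", Candidate: "rdtif"
Method: check if candidate is substring of word+word
"driftdrift" contains "rdtif"? No
Is rotation = No


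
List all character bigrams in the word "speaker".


Word: "speaker" (length 7)
Number of bigrams = 7 - 2 + 1 = 6
  Position 0: "sp"
  Position 1: "pe"
  Position 2: "ea"
  Position 3: "ak"
  Position 4: "ke"
  Position 5: "er"
Bigrams = "sp", "pe", "ea", "ak", "ke", "er"


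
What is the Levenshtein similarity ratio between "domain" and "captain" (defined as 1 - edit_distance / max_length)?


Word 1: "domain" (length 6)
Word 2: "captain" (length 7)
One optimal edit sequence:
  1. insert 'c'  (+1)
  2. substitute 'd' -> 'a'  (+1)
  3. substitute 'o' -> 'p'  (+1)
  4. substitute 'm' -> 't'  (+1)
  5. keep 'a'
  6. keep 'i'
  7. keep 'n'
Edit distance = 4
Max length = max(6, 7) = 7
Similarity = 1 - 4/7
= 0.4286


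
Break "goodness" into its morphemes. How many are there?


Word: "goodness"
Morphemes: good / -ness
Each morpheme carries meaning
= 2 morphemes


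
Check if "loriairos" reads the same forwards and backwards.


Word: "loriairos"
Reversed: "soriairol"
Forward == Backward? loriairos != soriairol
Palindrome = No


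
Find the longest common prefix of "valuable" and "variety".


Word 1: "valuable"
Word 2: "variety"
Comparing from start:
  Pos 0: 'v' == 'v'
  Pos 1: 'a' == 'a'
  Pos 2: 'l' != 'r' (stop)
LCP = "va" (length 2)


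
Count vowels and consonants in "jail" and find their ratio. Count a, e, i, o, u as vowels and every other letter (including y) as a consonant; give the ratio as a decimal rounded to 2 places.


Word: "jail"
Vowels (a,e,i,o,u): 2
Consonants: 2
Ratio = 2/2
= 1.00


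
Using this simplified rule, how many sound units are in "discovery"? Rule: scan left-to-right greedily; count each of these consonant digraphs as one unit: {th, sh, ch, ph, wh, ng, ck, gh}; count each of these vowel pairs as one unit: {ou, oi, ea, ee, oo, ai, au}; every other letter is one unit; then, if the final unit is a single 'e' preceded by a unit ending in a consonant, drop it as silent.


Word: "discovery" (9 letters)
Left-to-right scan:
  1. 'd' (letter)
  2. 'i' (letter)
  3. 's' (letter)
  4. 'c' (letter)
  5. 'o' (letter)
  6. 'v' (letter)
  7. 'e' (letter)
  8. 'r' (letter)
  9. 'y' (letter)
Units from scan: 9
Sound units = 9 units


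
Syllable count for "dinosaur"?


Word: "dinosaur"
Syllable breakdown: di | no | saur
Counting: 3 parts
= 3 syllables


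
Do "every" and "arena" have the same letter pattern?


Pattern of "every": [0, 1, 0, 2, 3]
Pattern of "arena": [0, 1, 2, 3, 0]
Patterns do not match
Same pattern = No


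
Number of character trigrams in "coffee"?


Word: "coffee" (length 6)
Number of 3-grams = length - 3 + 1 = 6 - 3 + 1
= 4


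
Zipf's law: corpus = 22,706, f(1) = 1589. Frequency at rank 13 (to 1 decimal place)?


Zipf's law: f(r) = f(1) / r
f(1) = 1589
f(13) = 1589 / 13
= 122.2 occurrences


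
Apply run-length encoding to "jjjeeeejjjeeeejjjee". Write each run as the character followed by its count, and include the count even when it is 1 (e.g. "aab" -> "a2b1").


String: "jjjeeeejjjeeeejjjee"
Scanning for consecutive runs:
  'j' x 3
  'e' x 4
  'j' x 3
  'e' x 4
  'j' x 3
  'e' x 2
RLE = "j3e4j3e4j3e2"


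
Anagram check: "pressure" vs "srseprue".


Word 1: "pressure" → sorted: eeprrssu
Word 2: "srseprue" → sorted: eeprrssu
Same letters? eeprrssu == eeprrssu
Anagram = Yes


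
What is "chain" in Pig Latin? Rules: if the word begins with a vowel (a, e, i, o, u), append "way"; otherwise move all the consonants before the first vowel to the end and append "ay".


Word: "chain"
Starts with consonant(s) → move to end, add 'ay'
Consonant cluster: "ch"
Pig Latin = "ainchay"


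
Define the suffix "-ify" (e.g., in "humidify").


Suffix: -ify
Example: humidify (humid + -ify)
Meaning = to make


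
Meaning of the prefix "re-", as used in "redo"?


Prefix: re-
Example: redo (re- + do)
Meaning = again


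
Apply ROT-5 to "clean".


Word: "clean"
Shift: 5
Each letter → (letter + shift) mod 26:
  'c' (2) + 5 = 7 → 'h'
  'l' (11) + 5 = 16 → 'q'
  'e' (4) + 5 = 9 → 'j'
  'a' (0) + 5 = 5 → 'f'
  'n' (13) + 5 = 18 → 's'
Result = "hqjfs"


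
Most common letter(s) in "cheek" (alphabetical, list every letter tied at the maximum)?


Word: "cheek"
Letter counts:
  'c': 1
  'e': 2
  'h': 1
  'k': 1
Maximum count = 2
Most frequent = 'e' (2 times each)


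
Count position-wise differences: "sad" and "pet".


Comparing character by character (same length = 3):
  Pos 0: 's' vs 'p' !=
  Pos 1: 'a' vs 'e' !=
  Pos 2: 'd' vs 't' !=
Hamming distance = 3


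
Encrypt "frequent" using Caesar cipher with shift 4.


Word: "frequent"
Shift: 4
Each letter → (letter + shift) mod 26:
  'f' (5) + 4 = 9 → 'j'
  'r' (17) + 4 = 21 → 'v'
  'e' (4) + 4 = 8 → 'i'
  'q' (16) + 4 = 20 → 'u'
  'u' (20) + 4 = 24 → 'y'
  'e' (4) + 4 = 8 → 'i'
  'n' (13) + 4 = 17 → 'r'
  't' (19) + 4 = 23 → 'x'
Result = "jviuyirx"


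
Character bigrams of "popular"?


Word: "popular" (length 7)
Number of bigrams = 7 - 2 + 1 = 6
  Position 0: "po"
  Position 1: "op"
  Position 2: "pu"
  Position 3: "ul"
  Position 4: "la"
  Position 5: "ar"
Bigrams = "po", "op", "pu", "ul", "la", "ar"


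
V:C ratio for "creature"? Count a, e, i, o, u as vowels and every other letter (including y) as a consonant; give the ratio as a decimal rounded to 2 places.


Word: "creature"
Vowels (a,e,i,o,u): 4
Consonants: 4
Ratio = 4/4
= 1.00


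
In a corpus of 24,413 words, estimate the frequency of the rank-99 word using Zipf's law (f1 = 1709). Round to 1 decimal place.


Zipf's law: f(r) = f(1) / r
f(1) = 1709
f(99) = 1709 / 99
= 17.3 occurrences


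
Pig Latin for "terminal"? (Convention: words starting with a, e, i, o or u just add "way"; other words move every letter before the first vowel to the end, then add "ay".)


Word: "terminal"
Starts with consonant(s) → move to end, add 'ay'
Consonant cluster: "t"
Pig Latin = "erminaltay"


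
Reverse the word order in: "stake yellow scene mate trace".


Original: "stake yellow scene mate trace"
Words (1..n): stake | yellow | scene | mate | trace
Reversed (n..1): trace | mate | scene | yellow | stake
Result = "trace mate scene yellow stake"


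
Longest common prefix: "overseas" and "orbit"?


Word 1: "overseas"
Word 2: "orbit"
Comparing from start:
  Pos 0: 'o' == 'o'
  Pos 1: 'v' != 'r' (stop)
LCP = "o" (length 1)


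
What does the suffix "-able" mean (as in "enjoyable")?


Suffix: -able
Example: enjoyable = enjoy + -able
Meaning = capable of


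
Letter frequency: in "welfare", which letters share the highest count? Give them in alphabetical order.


Word: "welfare"
Letter counts:
  'a': 1
  'e': 2
  'f': 1
  'l': 1
  'r': 1
  'w': 1
Maximum count = 2
Most frequent = 'e' (2 times each)


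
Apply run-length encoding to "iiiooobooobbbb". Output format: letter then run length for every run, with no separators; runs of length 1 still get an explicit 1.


String: "iiiooobooobbbb"
Scanning for consecutive runs:
  'i' x 3
  'o' x 3
  'b' x 1
  'o' x 3
  'b' x 4
RLE = "i3o3b1o3b4"


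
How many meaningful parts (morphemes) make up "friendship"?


Word: "friendship"
Morphemes: friend | -ship
Each morpheme carries meaning
= 2 morphemes


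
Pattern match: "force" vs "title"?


Pattern of "force": [0, 1, 2, 3, 4]
Pattern of "title": [0, 1, 0, 2, 3]
Patterns do not match
Same pattern = No


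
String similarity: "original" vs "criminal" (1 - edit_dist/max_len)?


Word 1: "original" (length 8)
Word 2: "criminal" (length 8)
One optimal edit sequence:
  1. substitute 'o' -> 'c'  (+1)
  2. keep 'r'
  3. keep 'i'
  4. substitute 'g' -> 'm'  (+1)
  5. keep 'i'
  6. keep 'n'
  7. keep 'a'
  8. keep 'l'
Edit distance = 2
Max length = max(8, 8) = 8
Similarity = 1 - 2/8
= 0.7500


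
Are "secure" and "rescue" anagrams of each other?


Word 1: "secure" → sorted: ceersu
Word 2: "rescue" → sorted: ceersu
Same letters? ceersu == ceersu
Anagram = Yes


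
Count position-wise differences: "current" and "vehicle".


Comparing character by character (same length = 7):
  Pos 0: 'c' vs 'v' !=
  Pos 1: 'u' vs 'e' !=
  Pos 2: 'r' vs 'h' !=
  Pos 3: 'r' vs 'i' !=
  Pos 4: 'e' vs 'c' !=
  Pos 5: 'n' vs 'l' !=
  Pos 6: 't' vs 'e' !=
Hamming distance = 7


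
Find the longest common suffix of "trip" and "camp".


Word 1: "trip"
Word 2: "camp"
Comparing from end:
  Pos -1: 'p' == 'p'
  Pos -2: 'i' != 'm' (stop)
LCS = "p" (length 1)


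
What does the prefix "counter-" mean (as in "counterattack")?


Prefix: counter-
Example: counterattack (counter- + attack)
Meaning = against / opposite


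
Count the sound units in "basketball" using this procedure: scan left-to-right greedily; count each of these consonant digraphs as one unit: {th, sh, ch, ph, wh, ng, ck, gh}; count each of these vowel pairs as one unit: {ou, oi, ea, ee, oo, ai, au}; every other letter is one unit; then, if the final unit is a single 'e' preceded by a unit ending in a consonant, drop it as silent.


Word: "basketball" (10 letters)
Left-to-right scan:
  (1) 'b' (letter)
  (2) 'a' (letter)
  (3) 's' (letter)
  (4) 'k' (letter)
  (5) 'e' (letter)
  (6) 't' (letter)
  (7) 'b' (letter)
  (8) 'a' (letter)
  (9) 'l' (letter)
  (10) 'l' (letter)
Units from scan: 10
Sound units = 10 units


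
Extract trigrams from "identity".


Word: "identity" (length 8)
Number of trigrams = 8 - 3 + 1 = 6
  Position 0: "ide"
  Position 1: "den"
  Position 2: "ent"
  Position 3: "nti"
  Position 4: "tit"
  Position 5: "ity"
Trigrams = "ide", "den", "ent", "nti", "tit", "ity"


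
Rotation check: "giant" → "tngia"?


Word: "giant", Candidate: "tngia"
Method: check if candidate is substring of word+word
"giantgiant" contains "tngia"? No
Is rotation = No


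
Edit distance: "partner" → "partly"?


Word 1: "partner" (length 7)
Word 2: "partly" (length 6)
One optimal edit sequence (insert/delete/substitute each cost 1):
  1. keep 'p'
  2. keep 'a'
  3. keep 'r'
  4. keep 't'
  5. delete 'n'  (+1)
  6. substitute 'e' -> 'l'  (+1)
  7. substitute 'r' -> 'y'  (+1)
Total edit operations: 3
Edit distance = 3


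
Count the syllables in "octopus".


Word: "octopus"
Syllable breakdown: oc / to / pus
Counting: 3 parts
= 3 syllables


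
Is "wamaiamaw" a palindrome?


Word: "wamaiamaw"
Reversed: "wamaiamaw"
Forward == Backward? wamaiamaw == wamaiamaw
Palindrome = Yes


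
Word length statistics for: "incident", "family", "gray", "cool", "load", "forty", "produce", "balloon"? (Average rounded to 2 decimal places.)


Lengths: "incident"=8, "family"=6, "gray"=4, "cool"=4, "load"=4, "forty"=5, "produce"=7, "balloon"=7
Sum = 45, Count = 8
Average = 45/8 = 5.63
= avg=5.63, min=4, max=8


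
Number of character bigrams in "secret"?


Word: "secret" (length 6)
Number of 2-grams = length - 2 + 1 = 6 - 2 + 1
= 5


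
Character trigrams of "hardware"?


Word: "hardware" (length 8)
Number of trigrams = 8 - 3 + 1 = 6
  Position 0: "har"
  Position 1: "ard"
  Position 2: "rdw"
  Position 3: "dwa"
  Position 4: "war"
  Position 5: "are"
Trigrams = "har", "ard", "rdw", "dwa", "war", "are"


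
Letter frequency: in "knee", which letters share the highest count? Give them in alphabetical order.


Word: "knee"
Letter counts:
  'e': 2
  'k': 1
  'n': 1
Maximum count = 2
Most frequent = 'e' (2 times each)


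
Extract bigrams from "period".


Word: "period" (length 6)
Number of bigrams = 6 - 2 + 1 = 5
  Position 0: "pe"
  Position 1: "er"
  Position 2: "ri"
  Position 3: "io"
  Position 4: "od"
Bigrams = "pe", "er", "ri", "io", "od"


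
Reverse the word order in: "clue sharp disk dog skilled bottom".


Original: "clue sharp disk dog skilled bottom"
Words (1..n): clue | sharp | disk | dog | skilled | bottom
Reversed (n..1): bottom | skilled | dog | disk | sharp | clue
Result = "bottom skilled dog disk sharp clue"


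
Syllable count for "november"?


Word: "november"
Syllable breakdown: no-vem-ber
Counting: 3 parts
= 3 syllables


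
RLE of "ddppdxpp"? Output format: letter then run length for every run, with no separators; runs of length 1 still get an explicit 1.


String: "ddppdxpp"
Scanning for consecutive runs:
  'd' x 2
  'p' x 2
  'd' x 1
  'x' x 1
  'p' x 2
RLE = "d2p2d1x1p2"


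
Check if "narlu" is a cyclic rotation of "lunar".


Word: "lunar", Candidate: "narlu"
Method: check if candidate is substring of word+word
"lunarlunar" contains "narlu"? Yes
Is rotation = Yes


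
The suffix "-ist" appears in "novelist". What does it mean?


Suffix: -ist
As in: novelist -> novel + -ist
Meaning = one who practices


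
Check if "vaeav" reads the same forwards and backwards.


Word: "vaeav"
Reversed: "vaeav"
Forward == Backward? vaeav == vaeav
Palindrome = Yes


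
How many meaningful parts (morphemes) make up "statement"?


Word: "statement"
Morphemes: state / -ment
Each morpheme carries meaning
= 2 morphemes


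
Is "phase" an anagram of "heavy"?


Word 1: "heavy" → sorted: aehvy
Word 2: "phase" → sorted: aehps
Same letters? aehvy != aehps
Anagram = No


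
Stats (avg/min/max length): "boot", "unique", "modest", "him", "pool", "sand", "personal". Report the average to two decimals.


Lengths: "boot"=4, "unique"=6, "modest"=6, "him"=3, "pool"=4, "sand"=4, "personal"=8
Sum = 35, Count = 7
Average = 35/7 = 5.00
= avg=5.00, min=3, max=8


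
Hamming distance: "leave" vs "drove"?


Comparing character by character (same length = 5):
  Pos 0: 'l' vs 'd' !=
  Pos 1: 'e' vs 'r' !=
  Pos 2: 'a' vs 'o' !=
  Pos 3: 'v' vs 'v' =
  Pos 4: 'e' vs 'e' =
Hamming distance = 3


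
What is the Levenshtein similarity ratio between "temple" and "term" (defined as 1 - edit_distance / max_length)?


Word 1: "temple" (length 6)
Word 2: "term" (length 4)
One optimal edit sequence:
  1. keep 't'
  2. keep 'e'
  3. delete 'm'  (+1)
  4. delete 'p'  (+1)
  5. substitute 'l' -> 'r'  (+1)
  6. substitute 'e' -> 'm'  (+1)
Edit distance = 4
Max length = max(6, 4) = 6
Similarity = 1 - 4/6
= 0.3333


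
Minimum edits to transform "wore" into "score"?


Word 1: "wore" (length 4)
Word 2: "score" (length 5)
One optimal edit sequence (insert/delete/substitute each cost 1):
  1. insert 's'  (+1)
  2. substitute 'w' -> 'c'  (+1)
  3. keep 'o'
  4. keep 'r'
  5. keep 'e'
Total edit operations: 2
Edit distance = 2


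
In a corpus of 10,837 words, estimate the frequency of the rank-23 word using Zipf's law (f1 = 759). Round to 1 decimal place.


Zipf's law: f(r) = f(1) / r
f(1) = 759
f(23) = 759 / 23
= 33.0 occurrences


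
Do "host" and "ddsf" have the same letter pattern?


Pattern of "host": [0, 1, 2, 3]
Pattern of "ddsf": [0, 0, 1, 2]
Patterns do not match
Same pattern = No


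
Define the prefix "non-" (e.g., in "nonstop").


Prefix: non-
Example: nonstop (non- + stop)
Meaning = not


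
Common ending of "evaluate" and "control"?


Word 1: "evaluate"
Word 2: "control"
Comparing from end:
  Pos -1: 'e' != 'l' (stop)
LCS = "" (length 0)


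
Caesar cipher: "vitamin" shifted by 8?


Word: "vitamin"
Shift: 8
Each letter → (letter + shift) mod 26:
  'v' (21) + 8 = 3 → 'd'
  'i' (8) + 8 = 16 → 'q'
  't' (19) + 8 = 1 → 'b'
  'a' (0) + 8 = 8 → 'i'
  'm' (12) + 8 = 20 → 'u'
  'i' (8) + 8 = 16 → 'q'
  'n' (13) + 8 = 21 → 'v'
Result = "dqbiuqv"


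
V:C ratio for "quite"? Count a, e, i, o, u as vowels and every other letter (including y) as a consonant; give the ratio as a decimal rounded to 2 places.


Word: "quite"
Vowels (a,e,i,o,u): 3
Consonants: 2
Ratio = 3/2
= 1.50


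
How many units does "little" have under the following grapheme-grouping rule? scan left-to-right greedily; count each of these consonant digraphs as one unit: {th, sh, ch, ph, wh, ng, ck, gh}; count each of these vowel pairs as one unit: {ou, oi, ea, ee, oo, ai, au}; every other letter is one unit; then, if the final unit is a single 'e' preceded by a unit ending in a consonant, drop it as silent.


Word: "little" (6 letters)
Left-to-right scan:
  [1] 'l' (letter)
  [2] 'i' (letter)
  [3] 't' (letter)
  [4] 't' (letter)
  [5] 'l' (letter)
  [6] 'e' (letter)
Units from scan: 6
Final unit is 'e' after a consonant -> drop as silent (-1)
Sound units = 5 units


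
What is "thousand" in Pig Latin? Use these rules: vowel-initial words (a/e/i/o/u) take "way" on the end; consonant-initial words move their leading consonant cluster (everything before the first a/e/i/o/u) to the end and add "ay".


Word: "thousand"
Starts with consonant(s) → move to end, add 'ay'
Consonant cluster: "th"
Pig Latin = "ousandthay"


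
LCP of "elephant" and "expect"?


Word 1: "elephant"
Word 2: "expect"
Comparing from start:
  Pos 0: 'e' == 'e'
  Pos 1: 'l' != 'x' (stop)
LCP = "e" (length 1)


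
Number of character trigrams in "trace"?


Word: "trace" (length 5)
Number of 3-grams = length - 3 + 1 = 5 - 3 + 1
= 3


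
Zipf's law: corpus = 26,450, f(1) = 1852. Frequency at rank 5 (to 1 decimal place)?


Zipf's law: f(r) = f(1) / r
f(1) = 1852
f(5) = 1852 / 5
= 370.4 occurrences


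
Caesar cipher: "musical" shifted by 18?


Word: "musical"
Shift: 18
Each letter → (letter + shift) mod 26:
  'm' (12) + 18 = 4 → 'e'
  'u' (20) + 18 = 12 → 'm'
  's' (18) + 18 = 10 → 'k'
  'i' (8) + 18 = 0 → 'a'
  'c' (2) + 18 = 20 → 'u'
  'a' (0) + 18 = 18 → 's'
  'l' (11) + 18 = 3 → 'd'
Result = "emkausd"


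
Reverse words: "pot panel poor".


Original: "pot panel poor"
Words (1..n): pot | panel | poor
Reversed (n..1): poor | panel | pot
Result = "poor panel pot"


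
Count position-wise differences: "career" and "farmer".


Comparing character by character (same length = 6):
  Pos 0: 'c' vs 'f' !=
  Pos 1: 'a' vs 'a' =
  Pos 2: 'r' vs 'r' =
  Pos 3: 'e' vs 'm' !=
  Pos 4: 'e' vs 'e' =
  Pos 5: 'r' vs 'r' =
Hamming distance = 2


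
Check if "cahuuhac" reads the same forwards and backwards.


Word: "cahuuhac"
Reversed: "cahuuhac"
Forward == Backward? cahuuhac == cahuuhac
Palindrome = Yes


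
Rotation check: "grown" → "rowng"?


Word: "grown", Candidate: "rowng"
Method: check if candidate is substring of word+word
"growngrown" contains "rowng"? Yes
Is rotation = Yes


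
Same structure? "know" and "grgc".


Pattern of "know": [0, 1, 2, 3]
Pattern of "grgc": [0, 1, 0, 2]
Patterns do not match
Same pattern = No


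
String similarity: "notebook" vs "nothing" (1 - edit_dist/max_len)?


Word 1: "notebook" (length 8)
Word 2: "nothing" (length 7)
One optimal edit sequence:
  1. keep 'n'
  2. keep 'o'
  3. keep 't'
  4. delete 'e'  (+1)
  5. substitute 'b' -> 'h'  (+1)
  6. substitute 'o' -> 'i'  (+1)
  7. substitute 'o' -> 'n'  (+1)
  8. substitute 'k' -> 'g'  (+1)
Edit distance = 5
Max length = max(8, 7) = 8
Similarity = 1 - 5/8
= 0.3750


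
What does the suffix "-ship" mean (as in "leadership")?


Suffix: -ship
As in: leadership -> leader + -ship
Meaning = state / position


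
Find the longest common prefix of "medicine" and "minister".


Word 1: "medicine"
Word 2: "minister"
Comparing from start:
  Pos 0: 'm' == 'm'
  Pos 1: 'e' != 'i' (stop)
LCP = "m" (length 1)


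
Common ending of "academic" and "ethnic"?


Word 1: "academic"
Word 2: "ethnic"
Comparing from end:
  Pos -1: 'c' == 'c'
  Pos -2: 'i' == 'i'
  Pos -3: 'm' != 'n' (stop)
LCS = "ic" (length 2)


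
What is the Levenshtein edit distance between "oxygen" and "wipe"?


Word 1: "oxygen" (length 6)
Word 2: "wipe" (length 4)
One optimal edit sequence (insert/delete/substitute each cost 1):
  1. delete 'o'  (+1)
  2. substitute 'x' -> 'w'  (+1)
  3. substitute 'y' -> 'i'  (+1)
  4. substitute 'g' -> 'p'  (+1)
  5. keep 'e'
  6. delete 'n'  (+1)
Total edit operations: 5
Edit distance = 5


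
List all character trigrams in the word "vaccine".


Word: "vaccine" (length 7)
Number of trigrams = 7 - 3 + 1 = 5
  Position 0: "vac"
  Position 1: "acc"
  Position 2: "cci"
  Position 3: "cin"
  Position 4: "ine"
Trigrams = "vac", "acc", "cci", "cin", "ine"


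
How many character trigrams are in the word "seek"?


Word: "seek" (length 4)
Number of 3-grams = length - 3 + 1 = 4 - 3 + 1
= 2


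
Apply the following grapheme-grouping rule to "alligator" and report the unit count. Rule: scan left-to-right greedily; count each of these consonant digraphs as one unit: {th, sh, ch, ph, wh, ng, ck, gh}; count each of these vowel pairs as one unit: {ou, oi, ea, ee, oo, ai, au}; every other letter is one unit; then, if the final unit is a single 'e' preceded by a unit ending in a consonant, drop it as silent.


Word: "alligator" (9 letters)
Left-to-right scan:
  1. 'a' (letter)
  2. 'l' (letter)
  3. 'l' (letter)
  4. 'i' (letter)
  5. 'g' (letter)
  6. 'a' (letter)
  7. 't' (letter)
  8. 'o' (letter)
  9. 'r' (letter)
Units from scan: 9
Sound units = 9 units


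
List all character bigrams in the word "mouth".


Word: "mouth" (length 5)
Number of bigrams = 5 - 2 + 1 = 4
  Position 0: "mo"
  Position 1: "ou"
  Position 2: "ut"
  Position 3: "th"
Bigrams = "mo", "ou", "ut", "th"


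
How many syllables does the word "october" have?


Word: "october"
Syllable breakdown: oc / to / ber
Counting: 3 parts
= 3 syllables


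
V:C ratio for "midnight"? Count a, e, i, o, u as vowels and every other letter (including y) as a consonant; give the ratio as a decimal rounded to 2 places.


Word: "midnight"
Vowels (a,e,i,o,u): 2
Consonants: 6
Ratio = 2/6
= 0.33


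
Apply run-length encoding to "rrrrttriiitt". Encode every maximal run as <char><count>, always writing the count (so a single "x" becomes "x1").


String: "rrrrttriiitt"
Scanning for consecutive runs:
  'r' x 4
  't' x 2
  'r' x 1
  'i' x 3
  't' x 2
RLE = "r4t2r1i3t2"


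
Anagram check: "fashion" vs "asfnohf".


Word 1: "fashion" → sorted: afhinos
Word 2: "asfnohf" → sorted: affhnos
Same letters? afhinos != affhnos
Anagram = No


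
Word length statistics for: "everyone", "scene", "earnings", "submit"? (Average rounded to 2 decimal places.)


Lengths: "everyone"=8, "scene"=5, "earnings"=8, "submit"=6
Sum = 27, Count = 4
Average = 27/4 = 6.75
= avg=6.75, min=5, max=8


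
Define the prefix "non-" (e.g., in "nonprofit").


Prefix: non-
As in: nonprofit -> non- + profit
Meaning = not


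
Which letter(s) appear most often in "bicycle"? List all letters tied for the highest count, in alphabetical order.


Word: "bicycle"
Letter counts:
  'b': 1
  'c': 2
  'e': 1
  'i': 1
  'l': 1
  'y': 1
Maximum count = 2
Most frequent = 'c' (2 times each)


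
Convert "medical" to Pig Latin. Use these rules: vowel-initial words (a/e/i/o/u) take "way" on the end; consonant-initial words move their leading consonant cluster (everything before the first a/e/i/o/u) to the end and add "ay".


Word: "medical"
Starts with consonant(s) → move to end, add 'ay'
Consonant cluster: "m"
Pig Latin = "edicalmay"


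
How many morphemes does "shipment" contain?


Word: "shipment"
Morphemes: ship / -ment
Each morpheme carries meaning
= 2 morphemes


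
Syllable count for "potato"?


Word: "potato"
Syllable breakdown: po / ta / to
Counting: 3 parts
= 3 syllables


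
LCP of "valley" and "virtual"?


Word 1: "valley"
Word 2: "virtual"
Comparing from start:
  Pos 0: 'v' == 'v'
  Pos 1: 'a' != 'i' (stop)
LCP = "v" (length 1)


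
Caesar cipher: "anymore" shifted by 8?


Word: "anymore"
Shift: 8
Each letter → (letter + shift) mod 26:
  'a' (0) + 8 = 8 → 'i'
  'n' (13) + 8 = 21 → 'v'
  'y' (24) + 8 = 6 → 'g'
  'm' (12) + 8 = 20 → 'u'
  'o' (14) + 8 = 22 → 'w'
  'r' (17) + 8 = 25 → 'z'
  'e' (4) + 8 = 12 → 'm'
Result = "ivguwzm"


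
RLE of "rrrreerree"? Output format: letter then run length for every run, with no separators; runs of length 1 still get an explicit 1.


String: "rrrreerree"
Scanning for consecutive runs:
  'r' x 4
  'e' x 2
  'r' x 2
  'e' x 2
RLE = "r4e2r2e2"


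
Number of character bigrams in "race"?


Word: "race" (length 4)
Number of 2-grams = length - 2 + 1 = 4 - 2 + 1
= 3


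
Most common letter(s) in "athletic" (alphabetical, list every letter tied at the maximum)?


Word: "athletic"
Letter counts:
  'a': 1
  'c': 1
  'e': 1
  'h': 1
  'i': 1
  'l': 1
  't': 2
Maximum count = 2
Most frequent = 't' (2 times each)


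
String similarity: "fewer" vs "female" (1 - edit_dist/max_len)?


Word 1: "fewer" (length 5)
Word 2: "female" (length 6)
One optimal edit sequence:
  1. keep 'f'
  2. keep 'e'
  3. insert 'm'  (+1)
  4. substitute 'w' -> 'a'  (+1)
  5. substitute 'e' -> 'l'  (+1)
  6. substitute 'r' -> 'e'  (+1)
Edit distance = 4
Max length = max(5, 6) = 6
Similarity = 1 - 4/6
= 0.3333


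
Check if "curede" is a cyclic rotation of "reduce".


Word: "reduce", Candidate: "curede"
Method: check if candidate is substring of word+word
"reducereduce" contains "curede"? No
Is rotation = No


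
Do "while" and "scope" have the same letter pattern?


Pattern of "while": [0, 1, 2, 3, 4]
Pattern of "scope": [0, 1, 2, 3, 4]
Patterns match
Same pattern = Yes


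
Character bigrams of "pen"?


Word: "pen" (length 3)
Number of bigrams = 3 - 2 + 1 = 2
  Position 0: "pe"
  Position 1: "en"
Bigrams = "pe", "en"


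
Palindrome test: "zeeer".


Word: "zeeer"
Reversed: "reeez"
Forward == Backward? zeeer != reeez
Palindrome = No


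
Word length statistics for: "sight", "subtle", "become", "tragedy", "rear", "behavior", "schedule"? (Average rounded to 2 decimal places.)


Lengths: "sight"=5, "subtle"=6, "become"=6, "tragedy"=7, "rear"=4, "behavior"=8, "schedule"=8
Sum = 44, Count = 7
Average = 44/7 = 6.29
= avg=6.29, min=4, max=8


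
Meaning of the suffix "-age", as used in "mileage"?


Suffix: -age
As in: mileage -> mile + -age
Meaning = result / collection


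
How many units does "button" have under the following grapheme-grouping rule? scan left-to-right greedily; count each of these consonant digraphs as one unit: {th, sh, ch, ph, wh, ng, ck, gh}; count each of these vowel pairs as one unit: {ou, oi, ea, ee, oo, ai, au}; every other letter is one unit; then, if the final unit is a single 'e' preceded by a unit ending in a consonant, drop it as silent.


Word: "button" (6 letters)
Left-to-right scan:
  [1] 'b' (letter)
  [2] 'u' (letter)
  [3] 't' (letter)
  [4] 't' (letter)
  [5] 'o' (letter)
  [6] 'n' (letter)
Units from scan: 6
Sound units = 6 units


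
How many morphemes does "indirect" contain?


Word: "indirect"
Morphemes: in- + direct
Each morpheme carries meaning
= 2 morphemes


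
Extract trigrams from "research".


Word: "research" (length 8)
Number of trigrams = 8 - 3 + 1 = 6
  Position 0: "res"
  Position 1: "ese"
  Position 2: "sea"
  Position 3: "ear"
  Position 4: "arc"
  Position 5: "rch"
Trigrams = "res", "ese", "sea", "ear", "arc", "rch"


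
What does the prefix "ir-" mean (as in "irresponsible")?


Prefix: ir-
Example: irresponsible (ir- + responsible)
Meaning = not


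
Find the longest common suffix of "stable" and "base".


Word 1: "stable"
Word 2: "base"
Comparing from end:
  Pos -1: 'e' == 'e'
  Pos -2: 'l' != 's' (stop)
LCS = "e" (length 1)


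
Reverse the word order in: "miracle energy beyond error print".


Original: "miracle energy beyond error print"
Words (1..n): miracle | energy | beyond | error | print
Reversed (n..1): print | error | beyond | energy | miracle
Result = "print error beyond energy miracle"


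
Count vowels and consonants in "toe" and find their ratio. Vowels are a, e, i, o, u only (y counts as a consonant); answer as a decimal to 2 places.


Word: "toe"
Vowels (a,e,i,o,u): 2
Consonants: 1
Ratio = 2/1
= 2.00


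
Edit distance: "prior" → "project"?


Word 1: "prior" (length 5)
Word 2: "project" (length 7)
One optimal edit sequence (insert/delete/substitute each cost 1):
  1. keep 'p'
  2. keep 'r'
  3. insert 'o'  (+1)
  4. insert 'j'  (+1)
  5. substitute 'i' -> 'e'  (+1)
  6. substitute 'o' -> 'c'  (+1)
  7. substitute 'r' -> 't'  (+1)
Total edit operations: 5
Edit distance = 5


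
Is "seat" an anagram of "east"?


Word 1: "east" → sorted: aest
Word 2: "seat" → sorted: aest
Same letters? aest == aest
Anagram = Yes


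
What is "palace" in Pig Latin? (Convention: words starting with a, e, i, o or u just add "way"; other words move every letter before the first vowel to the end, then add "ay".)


Word: "palace"
Starts with consonant(s) → move to end, add 'ay'
Consonant cluster: "p"
Pig Latin = "alacepay"


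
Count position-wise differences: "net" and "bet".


Comparing character by character (same length = 3):
  Pos 0: 'n' vs 'b' !=
  Pos 1: 'e' vs 'e' =
  Pos 2: 't' vs 't' =
Hamming distance = 1


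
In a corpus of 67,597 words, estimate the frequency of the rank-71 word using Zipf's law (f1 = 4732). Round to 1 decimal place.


Zipf's law: f(r) = f(1) / r
f(1) = 4732
f(71) = 4732 / 71
= 66.6 occurrences


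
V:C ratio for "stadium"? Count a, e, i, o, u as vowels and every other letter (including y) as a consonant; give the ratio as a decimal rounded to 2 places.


Word: "stadium"
Vowels (a,e,i,o,u): 3
Consonants: 4
Ratio = 3/4
= 0.75


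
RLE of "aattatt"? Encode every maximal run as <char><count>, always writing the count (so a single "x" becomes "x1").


String: "aattatt"
Scanning for consecutive runs:
  'a' x 2
  't' x 2
  'a' x 1
  't' x 2
RLE = "a2t2a1t2"


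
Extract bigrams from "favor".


Word: "favor" (length 5)
Number of bigrams = 5 - 2 + 1 = 4
  Position 0: "fa"
  Position 1: "av"
  Position 2: "vo"
  Position 3: "or"
Bigrams = "fa", "av", "vo", "or"


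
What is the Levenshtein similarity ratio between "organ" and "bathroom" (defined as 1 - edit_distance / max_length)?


Word 1: "organ" (length 5)
Word 2: "bathroom" (length 8)
One optimal edit sequence:
  1. insert 'b'  (+1)
  2. insert 'a'  (+1)
  3. insert 't'  (+1)
  4. substitute 'o' -> 'h'  (+1)
  5. keep 'r'
  6. substitute 'g' -> 'o'  (+1)
  7. substitute 'a' -> 'o'  (+1)
  8. substitute 'n' -> 'm'  (+1)
Edit distance = 7
Max length = max(5, 8) = 8
Similarity = 1 - 7/8
= 0.1250


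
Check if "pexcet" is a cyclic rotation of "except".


Word: "except", Candidate: "pexcet"
Method: check if candidate is substring of word+word
"exceptexcept" contains "pexcet"? No
Is rotation = No


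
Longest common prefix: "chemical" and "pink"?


Word 1: "chemical"
Word 2: "pink"
Comparing from start:
  Pos 0: 'c' != 'p' (stop)
LCP = "" (length 0)


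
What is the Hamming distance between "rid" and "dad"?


Comparing character by character (same length = 3):
  Pos 0: 'r' vs 'd' !=
  Pos 1: 'i' vs 'a' !=
  Pos 2: 'd' vs 'd' =
Hamming distance = 2


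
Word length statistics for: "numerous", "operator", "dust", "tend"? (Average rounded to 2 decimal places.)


Lengths: "numerous"=8, "operator"=8, "dust"=4, "tend"=4
Sum = 24, Count = 4
Average = 24/4 = 6.00
= avg=6.00, min=4, max=8


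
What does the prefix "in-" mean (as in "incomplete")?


Prefix: in-
Example: incomplete (in- + complete)
Meaning = not / into


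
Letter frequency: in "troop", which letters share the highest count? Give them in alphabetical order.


Word: "troop"
Letter counts:
  'o': 2
  'p': 1
  'r': 1
  't': 1
Maximum count = 2
Most frequent = 'o' (2 times each)


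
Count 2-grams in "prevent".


Word: "prevent" (length 7)
Number of 2-grams = length - 2 + 1 = 7 - 2 + 1
= 6


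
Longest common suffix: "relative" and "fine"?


Word 1: "relative"
Word 2: "fine"
Comparing from end:
  Pos -1: 'e' == 'e'
  Pos -2: 'v' != 'n' (stop)
LCS = "e" (length 1)


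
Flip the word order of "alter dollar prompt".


Original: "alter dollar prompt"
Words (1..n): alter | dollar | prompt
Reversed (n..1): prompt | dollar | alter
Result = "prompt dollar alter"


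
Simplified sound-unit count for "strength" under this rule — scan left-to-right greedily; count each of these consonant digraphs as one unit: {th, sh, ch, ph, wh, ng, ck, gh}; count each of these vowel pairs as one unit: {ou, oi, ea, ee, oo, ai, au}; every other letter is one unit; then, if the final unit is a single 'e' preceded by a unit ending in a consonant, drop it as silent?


Word: "strength" (8 letters)
Left-to-right scan:
  [1] 's' (letter)
  [2] 't' (letter)
  [3] 'r' (letter)
  [4] 'e' (letter)
  [5] 'ng' (digraph)
  [6] 'th' (digraph)
Units from scan: 6
Sound units = 6 units


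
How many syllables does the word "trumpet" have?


Word: "trumpet"
Syllable breakdown: trum / pet
Counting: 2 parts
= 2 syllables
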